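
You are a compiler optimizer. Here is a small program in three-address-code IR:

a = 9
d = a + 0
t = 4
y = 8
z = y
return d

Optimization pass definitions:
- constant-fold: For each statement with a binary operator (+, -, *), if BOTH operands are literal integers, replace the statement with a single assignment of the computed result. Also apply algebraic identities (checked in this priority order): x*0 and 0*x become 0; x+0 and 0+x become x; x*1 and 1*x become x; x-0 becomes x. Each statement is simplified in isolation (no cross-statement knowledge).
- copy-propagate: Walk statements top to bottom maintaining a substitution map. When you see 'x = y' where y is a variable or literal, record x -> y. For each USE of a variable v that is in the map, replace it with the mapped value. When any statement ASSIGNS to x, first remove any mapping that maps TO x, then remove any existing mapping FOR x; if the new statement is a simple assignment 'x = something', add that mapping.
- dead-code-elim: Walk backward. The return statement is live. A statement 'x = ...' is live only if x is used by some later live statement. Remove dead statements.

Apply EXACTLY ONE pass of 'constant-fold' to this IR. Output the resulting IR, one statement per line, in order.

Answer: a = 9
d = a
t = 4
y = 8
z = y
return d

Derivation:
Applying constant-fold statement-by-statement:
  [1] a = 9  (unchanged)
  [2] d = a + 0  -> d = a
  [3] t = 4  (unchanged)
  [4] y = 8  (unchanged)
  [5] z = y  (unchanged)
  [6] return d  (unchanged)
Result (6 stmts):
  a = 9
  d = a
  t = 4
  y = 8
  z = y
  return d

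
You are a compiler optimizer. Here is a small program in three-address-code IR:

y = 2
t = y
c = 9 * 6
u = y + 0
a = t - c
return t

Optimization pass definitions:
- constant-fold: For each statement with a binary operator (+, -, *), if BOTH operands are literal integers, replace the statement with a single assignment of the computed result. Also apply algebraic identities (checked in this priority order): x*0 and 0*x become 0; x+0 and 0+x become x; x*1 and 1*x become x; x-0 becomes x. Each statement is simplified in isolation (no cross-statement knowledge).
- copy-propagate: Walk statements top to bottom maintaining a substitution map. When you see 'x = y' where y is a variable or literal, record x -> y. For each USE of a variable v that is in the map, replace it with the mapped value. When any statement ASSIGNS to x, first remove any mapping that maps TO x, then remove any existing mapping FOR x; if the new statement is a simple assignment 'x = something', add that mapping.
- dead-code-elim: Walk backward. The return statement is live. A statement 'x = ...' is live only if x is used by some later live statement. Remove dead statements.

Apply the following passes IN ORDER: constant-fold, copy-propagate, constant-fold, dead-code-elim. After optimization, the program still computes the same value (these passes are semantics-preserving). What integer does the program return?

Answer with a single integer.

Initial IR:
  y = 2
  t = y
  c = 9 * 6
  u = y + 0
  a = t - c
  return t
After constant-fold (6 stmts):
  y = 2
  t = y
  c = 54
  u = y
  a = t - c
  return t
After copy-propagate (6 stmts):
  y = 2
  t = 2
  c = 54
  u = 2
  a = 2 - 54
  return 2
After constant-fold (6 stmts):
  y = 2
  t = 2
  c = 54
  u = 2
  a = -52
  return 2
After dead-code-elim (1 stmts):
  return 2
Evaluate:
  y = 2  =>  y = 2
  t = y  =>  t = 2
  c = 9 * 6  =>  c = 54
  u = y + 0  =>  u = 2
  a = t - c  =>  a = -52
  return t = 2

Answer: 2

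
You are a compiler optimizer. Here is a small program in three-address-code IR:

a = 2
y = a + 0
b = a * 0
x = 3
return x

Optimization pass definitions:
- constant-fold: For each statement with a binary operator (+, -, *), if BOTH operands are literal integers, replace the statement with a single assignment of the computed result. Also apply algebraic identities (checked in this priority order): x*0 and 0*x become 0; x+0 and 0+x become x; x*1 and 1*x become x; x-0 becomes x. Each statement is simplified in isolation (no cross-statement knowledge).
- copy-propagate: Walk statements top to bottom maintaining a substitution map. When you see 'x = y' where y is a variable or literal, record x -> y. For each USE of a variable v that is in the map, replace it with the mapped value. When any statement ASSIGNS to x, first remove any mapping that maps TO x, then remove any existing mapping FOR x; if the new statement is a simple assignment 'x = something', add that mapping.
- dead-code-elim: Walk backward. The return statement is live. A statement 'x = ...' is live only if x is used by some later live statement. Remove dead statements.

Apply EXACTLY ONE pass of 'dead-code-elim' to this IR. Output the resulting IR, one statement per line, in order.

Applying dead-code-elim statement-by-statement:
  [5] return x  -> KEEP (return); live=['x']
  [4] x = 3  -> KEEP; live=[]
  [3] b = a * 0  -> DEAD (b not live)
  [2] y = a + 0  -> DEAD (y not live)
  [1] a = 2  -> DEAD (a not live)
Result (2 stmts):
  x = 3
  return x

Answer: x = 3
return x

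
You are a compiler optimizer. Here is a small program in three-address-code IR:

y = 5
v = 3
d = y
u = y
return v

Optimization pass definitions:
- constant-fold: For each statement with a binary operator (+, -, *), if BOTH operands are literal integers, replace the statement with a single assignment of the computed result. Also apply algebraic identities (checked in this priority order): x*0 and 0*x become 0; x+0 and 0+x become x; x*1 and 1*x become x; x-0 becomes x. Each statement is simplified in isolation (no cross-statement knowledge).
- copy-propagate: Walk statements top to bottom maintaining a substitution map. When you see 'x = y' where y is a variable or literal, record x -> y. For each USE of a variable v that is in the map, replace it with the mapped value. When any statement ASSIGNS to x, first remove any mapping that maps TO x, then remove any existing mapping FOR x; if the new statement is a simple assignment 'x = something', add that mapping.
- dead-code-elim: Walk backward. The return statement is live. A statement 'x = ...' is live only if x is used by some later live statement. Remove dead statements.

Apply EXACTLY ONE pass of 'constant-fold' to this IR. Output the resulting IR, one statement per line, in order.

Answer: y = 5
v = 3
d = y
u = y
return v

Derivation:
Applying constant-fold statement-by-statement:
  [1] y = 5  (unchanged)
  [2] v = 3  (unchanged)
  [3] d = y  (unchanged)
  [4] u = y  (unchanged)
  [5] return v  (unchanged)
Result (5 stmts):
  y = 5
  v = 3
  d = y
  u = y
  return v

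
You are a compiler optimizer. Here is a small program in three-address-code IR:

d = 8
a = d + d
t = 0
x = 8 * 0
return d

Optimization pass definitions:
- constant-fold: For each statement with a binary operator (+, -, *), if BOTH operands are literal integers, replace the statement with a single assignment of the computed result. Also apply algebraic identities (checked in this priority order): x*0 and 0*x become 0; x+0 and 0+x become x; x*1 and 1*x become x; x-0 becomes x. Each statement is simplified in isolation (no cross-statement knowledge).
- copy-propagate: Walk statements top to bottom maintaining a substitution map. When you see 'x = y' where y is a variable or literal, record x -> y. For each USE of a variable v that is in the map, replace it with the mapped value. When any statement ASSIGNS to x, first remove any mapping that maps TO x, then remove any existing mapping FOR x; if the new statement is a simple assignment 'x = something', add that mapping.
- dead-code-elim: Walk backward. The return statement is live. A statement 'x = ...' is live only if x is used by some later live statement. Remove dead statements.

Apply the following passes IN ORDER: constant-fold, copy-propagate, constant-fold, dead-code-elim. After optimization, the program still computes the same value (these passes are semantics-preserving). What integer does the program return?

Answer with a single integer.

Initial IR:
  d = 8
  a = d + d
  t = 0
  x = 8 * 0
  return d
After constant-fold (5 stmts):
  d = 8
  a = d + d
  t = 0
  x = 0
  return d
After copy-propagate (5 stmts):
  d = 8
  a = 8 + 8
  t = 0
  x = 0
  return 8
After constant-fold (5 stmts):
  d = 8
  a = 16
  t = 0
  x = 0
  return 8
After dead-code-elim (1 stmts):
  return 8
Evaluate:
  d = 8  =>  d = 8
  a = d + d  =>  a = 16
  t = 0  =>  t = 0
  x = 8 * 0  =>  x = 0
  return d = 8

Answer: 8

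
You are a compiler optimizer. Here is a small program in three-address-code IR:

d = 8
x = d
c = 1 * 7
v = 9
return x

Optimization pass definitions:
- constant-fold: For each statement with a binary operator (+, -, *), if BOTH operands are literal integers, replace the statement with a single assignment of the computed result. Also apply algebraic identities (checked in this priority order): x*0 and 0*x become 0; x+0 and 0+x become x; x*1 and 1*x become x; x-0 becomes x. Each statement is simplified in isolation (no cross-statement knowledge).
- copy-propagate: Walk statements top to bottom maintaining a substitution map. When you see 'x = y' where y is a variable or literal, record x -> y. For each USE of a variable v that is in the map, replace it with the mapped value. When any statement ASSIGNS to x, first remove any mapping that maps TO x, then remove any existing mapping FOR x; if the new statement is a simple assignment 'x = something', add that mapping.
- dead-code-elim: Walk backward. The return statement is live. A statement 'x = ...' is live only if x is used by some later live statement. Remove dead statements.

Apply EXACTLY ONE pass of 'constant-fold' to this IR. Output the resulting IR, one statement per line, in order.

Applying constant-fold statement-by-statement:
  [1] d = 8  (unchanged)
  [2] x = d  (unchanged)
  [3] c = 1 * 7  -> c = 7
  [4] v = 9  (unchanged)
  [5] return x  (unchanged)
Result (5 stmts):
  d = 8
  x = d
  c = 7
  v = 9
  return x

Answer: d = 8
x = d
c = 7
v = 9
return x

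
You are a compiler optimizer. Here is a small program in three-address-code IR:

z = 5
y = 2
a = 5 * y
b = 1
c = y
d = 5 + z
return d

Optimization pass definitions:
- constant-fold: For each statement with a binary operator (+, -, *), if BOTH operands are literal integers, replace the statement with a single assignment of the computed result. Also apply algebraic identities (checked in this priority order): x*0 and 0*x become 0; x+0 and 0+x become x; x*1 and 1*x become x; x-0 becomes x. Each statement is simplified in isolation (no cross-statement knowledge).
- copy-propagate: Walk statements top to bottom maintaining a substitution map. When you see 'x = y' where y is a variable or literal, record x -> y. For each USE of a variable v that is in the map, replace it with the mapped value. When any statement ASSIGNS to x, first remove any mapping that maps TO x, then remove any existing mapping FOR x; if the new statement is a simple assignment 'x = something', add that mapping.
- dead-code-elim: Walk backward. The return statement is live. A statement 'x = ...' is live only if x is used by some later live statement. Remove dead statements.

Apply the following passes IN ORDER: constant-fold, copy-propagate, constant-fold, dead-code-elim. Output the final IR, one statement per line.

Initial IR:
  z = 5
  y = 2
  a = 5 * y
  b = 1
  c = y
  d = 5 + z
  return d
After constant-fold (7 stmts):
  z = 5
  y = 2
  a = 5 * y
  b = 1
  c = y
  d = 5 + z
  return d
After copy-propagate (7 stmts):
  z = 5
  y = 2
  a = 5 * 2
  b = 1
  c = 2
  d = 5 + 5
  return d
After constant-fold (7 stmts):
  z = 5
  y = 2
  a = 10
  b = 1
  c = 2
  d = 10
  return d
After dead-code-elim (2 stmts):
  d = 10
  return d

Answer: d = 10
return d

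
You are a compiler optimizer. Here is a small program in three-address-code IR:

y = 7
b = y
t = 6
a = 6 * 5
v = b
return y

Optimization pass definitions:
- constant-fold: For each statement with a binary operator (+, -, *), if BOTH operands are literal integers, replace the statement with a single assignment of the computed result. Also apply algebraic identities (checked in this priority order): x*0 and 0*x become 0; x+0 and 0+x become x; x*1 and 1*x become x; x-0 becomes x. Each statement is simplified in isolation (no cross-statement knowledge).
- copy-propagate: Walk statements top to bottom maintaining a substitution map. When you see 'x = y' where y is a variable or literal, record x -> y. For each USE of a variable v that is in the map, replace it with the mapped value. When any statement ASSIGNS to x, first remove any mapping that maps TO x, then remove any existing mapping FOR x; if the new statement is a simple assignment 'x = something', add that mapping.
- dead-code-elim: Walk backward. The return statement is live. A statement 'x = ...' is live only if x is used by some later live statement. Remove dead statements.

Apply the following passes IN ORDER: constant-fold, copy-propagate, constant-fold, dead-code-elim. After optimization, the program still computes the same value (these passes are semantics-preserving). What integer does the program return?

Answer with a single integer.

Initial IR:
  y = 7
  b = y
  t = 6
  a = 6 * 5
  v = b
  return y
After constant-fold (6 stmts):
  y = 7
  b = y
  t = 6
  a = 30
  v = b
  return y
After copy-propagate (6 stmts):
  y = 7
  b = 7
  t = 6
  a = 30
  v = 7
  return 7
After constant-fold (6 stmts):
  y = 7
  b = 7
  t = 6
  a = 30
  v = 7
  return 7
After dead-code-elim (1 stmts):
  return 7
Evaluate:
  y = 7  =>  y = 7
  b = y  =>  b = 7
  t = 6  =>  t = 6
  a = 6 * 5  =>  a = 30
  v = b  =>  v = 7
  return y = 7

Answer: 7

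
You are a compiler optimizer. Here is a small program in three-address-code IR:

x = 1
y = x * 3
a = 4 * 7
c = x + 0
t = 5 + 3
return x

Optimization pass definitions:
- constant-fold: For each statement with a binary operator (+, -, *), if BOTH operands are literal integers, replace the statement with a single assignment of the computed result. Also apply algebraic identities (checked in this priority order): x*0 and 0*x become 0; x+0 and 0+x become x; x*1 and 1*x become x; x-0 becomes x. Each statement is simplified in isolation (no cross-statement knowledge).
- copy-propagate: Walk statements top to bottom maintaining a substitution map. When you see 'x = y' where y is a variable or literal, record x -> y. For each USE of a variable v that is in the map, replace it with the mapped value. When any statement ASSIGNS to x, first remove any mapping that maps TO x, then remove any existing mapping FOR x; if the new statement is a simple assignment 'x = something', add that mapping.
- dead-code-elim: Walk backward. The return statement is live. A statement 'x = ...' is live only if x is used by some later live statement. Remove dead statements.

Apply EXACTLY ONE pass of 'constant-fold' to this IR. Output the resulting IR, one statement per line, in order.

Applying constant-fold statement-by-statement:
  [1] x = 1  (unchanged)
  [2] y = x * 3  (unchanged)
  [3] a = 4 * 7  -> a = 28
  [4] c = x + 0  -> c = x
  [5] t = 5 + 3  -> t = 8
  [6] return x  (unchanged)
Result (6 stmts):
  x = 1
  y = x * 3
  a = 28
  c = x
  t = 8
  return x

Answer: x = 1
y = x * 3
a = 28
c = x
t = 8
return x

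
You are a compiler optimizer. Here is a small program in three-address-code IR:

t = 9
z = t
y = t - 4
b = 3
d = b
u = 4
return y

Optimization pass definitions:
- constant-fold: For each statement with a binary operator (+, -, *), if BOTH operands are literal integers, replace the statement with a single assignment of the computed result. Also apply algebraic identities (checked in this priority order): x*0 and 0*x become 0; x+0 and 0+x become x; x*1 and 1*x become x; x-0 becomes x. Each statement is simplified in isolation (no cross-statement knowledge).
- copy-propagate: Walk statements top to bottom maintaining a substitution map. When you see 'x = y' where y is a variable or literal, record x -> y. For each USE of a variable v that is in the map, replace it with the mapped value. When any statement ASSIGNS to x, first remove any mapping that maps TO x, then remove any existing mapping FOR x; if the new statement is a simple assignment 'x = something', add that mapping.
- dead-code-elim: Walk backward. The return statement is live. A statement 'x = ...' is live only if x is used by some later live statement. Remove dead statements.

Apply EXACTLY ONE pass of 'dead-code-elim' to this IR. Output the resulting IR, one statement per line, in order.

Answer: t = 9
y = t - 4
return y

Derivation:
Applying dead-code-elim statement-by-statement:
  [7] return y  -> KEEP (return); live=['y']
  [6] u = 4  -> DEAD (u not live)
  [5] d = b  -> DEAD (d not live)
  [4] b = 3  -> DEAD (b not live)
  [3] y = t - 4  -> KEEP; live=['t']
  [2] z = t  -> DEAD (z not live)
  [1] t = 9  -> KEEP; live=[]
Result (3 stmts):
  t = 9
  y = t - 4
  return y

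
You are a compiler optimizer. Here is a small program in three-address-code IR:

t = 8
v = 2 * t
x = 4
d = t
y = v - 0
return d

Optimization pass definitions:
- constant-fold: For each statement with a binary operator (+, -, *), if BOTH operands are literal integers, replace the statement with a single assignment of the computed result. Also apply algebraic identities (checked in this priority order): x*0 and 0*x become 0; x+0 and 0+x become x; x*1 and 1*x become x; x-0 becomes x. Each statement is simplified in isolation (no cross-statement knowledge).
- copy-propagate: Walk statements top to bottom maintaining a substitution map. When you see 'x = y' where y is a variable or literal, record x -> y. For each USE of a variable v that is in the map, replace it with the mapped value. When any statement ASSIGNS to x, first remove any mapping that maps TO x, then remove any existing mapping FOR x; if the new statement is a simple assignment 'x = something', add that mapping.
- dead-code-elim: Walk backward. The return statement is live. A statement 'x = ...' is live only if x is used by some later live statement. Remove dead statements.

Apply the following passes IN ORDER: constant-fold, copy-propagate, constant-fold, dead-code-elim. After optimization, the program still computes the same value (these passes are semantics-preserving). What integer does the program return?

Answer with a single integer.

Initial IR:
  t = 8
  v = 2 * t
  x = 4
  d = t
  y = v - 0
  return d
After constant-fold (6 stmts):
  t = 8
  v = 2 * t
  x = 4
  d = t
  y = v
  return d
After copy-propagate (6 stmts):
  t = 8
  v = 2 * 8
  x = 4
  d = 8
  y = v
  return 8
After constant-fold (6 stmts):
  t = 8
  v = 16
  x = 4
  d = 8
  y = v
  return 8
After dead-code-elim (1 stmts):
  return 8
Evaluate:
  t = 8  =>  t = 8
  v = 2 * t  =>  v = 16
  x = 4  =>  x = 4
  d = t  =>  d = 8
  y = v - 0  =>  y = 16
  return d = 8

Answer: 8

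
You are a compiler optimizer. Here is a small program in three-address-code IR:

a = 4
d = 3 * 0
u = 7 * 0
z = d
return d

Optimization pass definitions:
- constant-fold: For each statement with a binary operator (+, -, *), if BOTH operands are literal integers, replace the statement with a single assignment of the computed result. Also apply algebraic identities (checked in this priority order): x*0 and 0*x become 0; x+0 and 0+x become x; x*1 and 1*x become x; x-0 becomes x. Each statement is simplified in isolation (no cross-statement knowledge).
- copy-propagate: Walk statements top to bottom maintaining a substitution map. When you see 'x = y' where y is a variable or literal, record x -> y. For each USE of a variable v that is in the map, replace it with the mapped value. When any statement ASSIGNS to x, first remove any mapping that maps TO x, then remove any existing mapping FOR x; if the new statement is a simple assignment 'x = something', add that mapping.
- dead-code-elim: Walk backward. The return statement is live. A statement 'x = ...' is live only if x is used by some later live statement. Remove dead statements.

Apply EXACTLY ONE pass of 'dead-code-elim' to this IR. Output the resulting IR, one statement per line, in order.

Applying dead-code-elim statement-by-statement:
  [5] return d  -> KEEP (return); live=['d']
  [4] z = d  -> DEAD (z not live)
  [3] u = 7 * 0  -> DEAD (u not live)
  [2] d = 3 * 0  -> KEEP; live=[]
  [1] a = 4  -> DEAD (a not live)
Result (2 stmts):
  d = 3 * 0
  return d

Answer: d = 3 * 0
return d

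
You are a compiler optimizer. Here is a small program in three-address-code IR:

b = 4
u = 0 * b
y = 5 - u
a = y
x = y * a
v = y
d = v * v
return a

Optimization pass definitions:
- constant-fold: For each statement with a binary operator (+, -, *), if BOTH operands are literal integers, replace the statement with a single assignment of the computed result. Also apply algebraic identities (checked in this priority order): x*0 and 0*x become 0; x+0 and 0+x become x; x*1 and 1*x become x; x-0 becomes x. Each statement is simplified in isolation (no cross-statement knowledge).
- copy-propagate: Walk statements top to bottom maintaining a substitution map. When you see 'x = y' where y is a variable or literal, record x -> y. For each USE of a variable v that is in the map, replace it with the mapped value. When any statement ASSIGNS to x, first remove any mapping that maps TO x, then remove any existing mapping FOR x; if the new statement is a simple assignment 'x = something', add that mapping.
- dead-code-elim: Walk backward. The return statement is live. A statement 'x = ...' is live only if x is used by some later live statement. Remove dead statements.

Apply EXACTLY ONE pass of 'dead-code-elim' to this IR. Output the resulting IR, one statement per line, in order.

Applying dead-code-elim statement-by-statement:
  [8] return a  -> KEEP (return); live=['a']
  [7] d = v * v  -> DEAD (d not live)
  [6] v = y  -> DEAD (v not live)
  [5] x = y * a  -> DEAD (x not live)
  [4] a = y  -> KEEP; live=['y']
  [3] y = 5 - u  -> KEEP; live=['u']
  [2] u = 0 * b  -> KEEP; live=['b']
  [1] b = 4  -> KEEP; live=[]
Result (5 stmts):
  b = 4
  u = 0 * b
  y = 5 - u
  a = y
  return a

Answer: b = 4
u = 0 * b
y = 5 - u
a = y
return a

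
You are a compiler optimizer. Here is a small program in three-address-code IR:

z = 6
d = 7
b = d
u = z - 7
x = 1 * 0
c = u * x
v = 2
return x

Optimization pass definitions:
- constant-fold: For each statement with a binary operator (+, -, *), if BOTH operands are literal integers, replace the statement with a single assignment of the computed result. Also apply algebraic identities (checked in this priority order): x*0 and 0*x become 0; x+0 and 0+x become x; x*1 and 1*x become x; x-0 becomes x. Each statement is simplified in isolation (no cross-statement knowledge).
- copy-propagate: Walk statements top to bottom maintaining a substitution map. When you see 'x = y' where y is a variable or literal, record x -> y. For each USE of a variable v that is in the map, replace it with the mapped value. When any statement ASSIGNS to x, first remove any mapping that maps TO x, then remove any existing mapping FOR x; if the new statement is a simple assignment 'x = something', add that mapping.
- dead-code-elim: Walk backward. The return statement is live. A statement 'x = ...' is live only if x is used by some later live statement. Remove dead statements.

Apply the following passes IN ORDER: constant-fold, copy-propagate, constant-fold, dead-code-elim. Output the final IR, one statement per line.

Answer: return 0

Derivation:
Initial IR:
  z = 6
  d = 7
  b = d
  u = z - 7
  x = 1 * 0
  c = u * x
  v = 2
  return x
After constant-fold (8 stmts):
  z = 6
  d = 7
  b = d
  u = z - 7
  x = 0
  c = u * x
  v = 2
  return x
After copy-propagate (8 stmts):
  z = 6
  d = 7
  b = 7
  u = 6 - 7
  x = 0
  c = u * 0
  v = 2
  return 0
After constant-fold (8 stmts):
  z = 6
  d = 7
  b = 7
  u = -1
  x = 0
  c = 0
  v = 2
  return 0
After dead-code-elim (1 stmts):
  return 0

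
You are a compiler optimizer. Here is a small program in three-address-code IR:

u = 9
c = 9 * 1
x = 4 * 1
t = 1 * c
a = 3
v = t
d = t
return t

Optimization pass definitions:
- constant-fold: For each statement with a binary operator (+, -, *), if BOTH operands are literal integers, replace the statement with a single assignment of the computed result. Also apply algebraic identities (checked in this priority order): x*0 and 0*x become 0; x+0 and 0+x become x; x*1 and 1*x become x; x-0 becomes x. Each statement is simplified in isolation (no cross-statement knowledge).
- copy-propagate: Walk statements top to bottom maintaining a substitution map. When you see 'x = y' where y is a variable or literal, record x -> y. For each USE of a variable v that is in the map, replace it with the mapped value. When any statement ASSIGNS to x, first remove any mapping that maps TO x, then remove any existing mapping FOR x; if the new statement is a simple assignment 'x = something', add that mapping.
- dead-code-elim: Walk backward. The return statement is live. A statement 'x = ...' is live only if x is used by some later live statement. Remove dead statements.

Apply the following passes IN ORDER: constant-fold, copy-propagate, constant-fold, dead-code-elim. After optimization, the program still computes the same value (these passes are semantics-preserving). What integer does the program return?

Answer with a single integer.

Answer: 9

Derivation:
Initial IR:
  u = 9
  c = 9 * 1
  x = 4 * 1
  t = 1 * c
  a = 3
  v = t
  d = t
  return t
After constant-fold (8 stmts):
  u = 9
  c = 9
  x = 4
  t = c
  a = 3
  v = t
  d = t
  return t
After copy-propagate (8 stmts):
  u = 9
  c = 9
  x = 4
  t = 9
  a = 3
  v = 9
  d = 9
  return 9
After constant-fold (8 stmts):
  u = 9
  c = 9
  x = 4
  t = 9
  a = 3
  v = 9
  d = 9
  return 9
After dead-code-elim (1 stmts):
  return 9
Evaluate:
  u = 9  =>  u = 9
  c = 9 * 1  =>  c = 9
  x = 4 * 1  =>  x = 4
  t = 1 * c  =>  t = 9
  a = 3  =>  a = 3
  v = t  =>  v = 9
  d = t  =>  d = 9
  return t = 9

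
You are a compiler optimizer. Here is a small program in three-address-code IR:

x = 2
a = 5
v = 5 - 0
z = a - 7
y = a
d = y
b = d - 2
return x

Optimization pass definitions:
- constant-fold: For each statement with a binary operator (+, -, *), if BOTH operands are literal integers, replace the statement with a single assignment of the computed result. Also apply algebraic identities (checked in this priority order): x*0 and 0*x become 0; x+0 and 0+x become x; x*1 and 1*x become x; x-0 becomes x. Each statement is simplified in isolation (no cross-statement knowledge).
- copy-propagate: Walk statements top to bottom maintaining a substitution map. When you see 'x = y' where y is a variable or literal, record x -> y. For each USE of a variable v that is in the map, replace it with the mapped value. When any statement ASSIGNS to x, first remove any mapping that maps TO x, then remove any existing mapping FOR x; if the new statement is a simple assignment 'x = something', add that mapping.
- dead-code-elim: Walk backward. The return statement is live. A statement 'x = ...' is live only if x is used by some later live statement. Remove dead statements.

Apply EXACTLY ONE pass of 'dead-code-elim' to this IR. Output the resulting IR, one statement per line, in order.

Applying dead-code-elim statement-by-statement:
  [8] return x  -> KEEP (return); live=['x']
  [7] b = d - 2  -> DEAD (b not live)
  [6] d = y  -> DEAD (d not live)
  [5] y = a  -> DEAD (y not live)
  [4] z = a - 7  -> DEAD (z not live)
  [3] v = 5 - 0  -> DEAD (v not live)
  [2] a = 5  -> DEAD (a not live)
  [1] x = 2  -> KEEP; live=[]
Result (2 stmts):
  x = 2
  return x

Answer: x = 2
return x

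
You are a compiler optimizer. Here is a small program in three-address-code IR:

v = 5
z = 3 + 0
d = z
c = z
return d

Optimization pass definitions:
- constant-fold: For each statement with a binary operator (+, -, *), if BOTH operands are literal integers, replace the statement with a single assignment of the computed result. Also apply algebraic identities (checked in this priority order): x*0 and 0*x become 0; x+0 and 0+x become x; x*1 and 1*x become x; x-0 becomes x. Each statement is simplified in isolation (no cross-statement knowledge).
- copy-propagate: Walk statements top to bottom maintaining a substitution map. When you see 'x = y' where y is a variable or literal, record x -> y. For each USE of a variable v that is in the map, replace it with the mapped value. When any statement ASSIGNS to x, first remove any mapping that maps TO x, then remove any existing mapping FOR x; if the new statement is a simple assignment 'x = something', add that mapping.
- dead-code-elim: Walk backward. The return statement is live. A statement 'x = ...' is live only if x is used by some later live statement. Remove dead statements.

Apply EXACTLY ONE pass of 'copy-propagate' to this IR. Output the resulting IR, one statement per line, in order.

Answer: v = 5
z = 3 + 0
d = z
c = z
return z

Derivation:
Applying copy-propagate statement-by-statement:
  [1] v = 5  (unchanged)
  [2] z = 3 + 0  (unchanged)
  [3] d = z  (unchanged)
  [4] c = z  (unchanged)
  [5] return d  -> return z
Result (5 stmts):
  v = 5
  z = 3 + 0
  d = z
  c = z
  return z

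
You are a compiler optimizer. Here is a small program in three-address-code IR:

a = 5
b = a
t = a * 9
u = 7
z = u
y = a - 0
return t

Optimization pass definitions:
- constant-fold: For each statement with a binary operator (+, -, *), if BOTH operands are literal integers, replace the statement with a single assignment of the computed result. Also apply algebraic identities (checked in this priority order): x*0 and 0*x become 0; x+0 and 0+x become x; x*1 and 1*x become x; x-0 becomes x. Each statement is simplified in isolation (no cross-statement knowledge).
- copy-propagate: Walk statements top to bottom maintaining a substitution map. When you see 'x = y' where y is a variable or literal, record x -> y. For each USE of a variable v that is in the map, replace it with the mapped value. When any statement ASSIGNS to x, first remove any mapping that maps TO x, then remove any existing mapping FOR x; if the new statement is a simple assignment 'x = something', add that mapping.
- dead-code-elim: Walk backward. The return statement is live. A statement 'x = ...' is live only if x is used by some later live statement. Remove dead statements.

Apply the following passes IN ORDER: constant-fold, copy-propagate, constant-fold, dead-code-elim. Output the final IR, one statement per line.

Initial IR:
  a = 5
  b = a
  t = a * 9
  u = 7
  z = u
  y = a - 0
  return t
After constant-fold (7 stmts):
  a = 5
  b = a
  t = a * 9
  u = 7
  z = u
  y = a
  return t
After copy-propagate (7 stmts):
  a = 5
  b = 5
  t = 5 * 9
  u = 7
  z = 7
  y = 5
  return t
After constant-fold (7 stmts):
  a = 5
  b = 5
  t = 45
  u = 7
  z = 7
  y = 5
  return t
After dead-code-elim (2 stmts):
  t = 45
  return t

Answer: t = 45
return t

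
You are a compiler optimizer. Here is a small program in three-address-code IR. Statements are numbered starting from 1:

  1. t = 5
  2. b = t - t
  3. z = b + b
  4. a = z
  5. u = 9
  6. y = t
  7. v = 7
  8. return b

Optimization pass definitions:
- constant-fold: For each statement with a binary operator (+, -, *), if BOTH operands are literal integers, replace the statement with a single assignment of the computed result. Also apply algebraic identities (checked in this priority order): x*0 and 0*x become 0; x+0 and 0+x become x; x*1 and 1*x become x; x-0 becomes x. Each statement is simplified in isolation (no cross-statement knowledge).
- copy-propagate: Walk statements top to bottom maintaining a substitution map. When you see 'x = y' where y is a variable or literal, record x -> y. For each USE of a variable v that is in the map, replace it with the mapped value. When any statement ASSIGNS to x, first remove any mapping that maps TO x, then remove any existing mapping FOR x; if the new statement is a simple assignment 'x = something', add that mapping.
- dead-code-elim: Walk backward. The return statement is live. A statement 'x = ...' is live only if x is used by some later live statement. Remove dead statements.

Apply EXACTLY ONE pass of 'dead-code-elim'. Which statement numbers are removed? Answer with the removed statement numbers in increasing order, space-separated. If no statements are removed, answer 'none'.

Answer: 3 4 5 6 7

Derivation:
Backward liveness scan:
Stmt 1 't = 5': KEEP (t is live); live-in = []
Stmt 2 'b = t - t': KEEP (b is live); live-in = ['t']
Stmt 3 'z = b + b': DEAD (z not in live set ['b'])
Stmt 4 'a = z': DEAD (a not in live set ['b'])
Stmt 5 'u = 9': DEAD (u not in live set ['b'])
Stmt 6 'y = t': DEAD (y not in live set ['b'])
Stmt 7 'v = 7': DEAD (v not in live set ['b'])
Stmt 8 'return b': KEEP (return); live-in = ['b']
Removed statement numbers: [3, 4, 5, 6, 7]
Surviving IR:
  t = 5
  b = t - t
  return b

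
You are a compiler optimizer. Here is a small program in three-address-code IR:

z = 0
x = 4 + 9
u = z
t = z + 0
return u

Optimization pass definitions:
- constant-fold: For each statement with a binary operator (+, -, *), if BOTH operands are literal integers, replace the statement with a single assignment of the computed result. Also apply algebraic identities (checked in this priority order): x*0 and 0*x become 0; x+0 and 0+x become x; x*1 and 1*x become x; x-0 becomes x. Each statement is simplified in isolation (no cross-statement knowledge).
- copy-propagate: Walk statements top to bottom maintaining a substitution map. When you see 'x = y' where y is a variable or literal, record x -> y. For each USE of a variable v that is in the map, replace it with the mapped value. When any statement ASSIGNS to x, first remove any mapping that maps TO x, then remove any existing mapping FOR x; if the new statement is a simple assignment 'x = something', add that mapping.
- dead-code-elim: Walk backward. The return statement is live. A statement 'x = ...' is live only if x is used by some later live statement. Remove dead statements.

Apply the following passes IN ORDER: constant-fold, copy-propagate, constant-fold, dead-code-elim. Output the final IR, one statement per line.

Answer: return 0

Derivation:
Initial IR:
  z = 0
  x = 4 + 9
  u = z
  t = z + 0
  return u
After constant-fold (5 stmts):
  z = 0
  x = 13
  u = z
  t = z
  return u
After copy-propagate (5 stmts):
  z = 0
  x = 13
  u = 0
  t = 0
  return 0
After constant-fold (5 stmts):
  z = 0
  x = 13
  u = 0
  t = 0
  return 0
After dead-code-elim (1 stmts):
  return 0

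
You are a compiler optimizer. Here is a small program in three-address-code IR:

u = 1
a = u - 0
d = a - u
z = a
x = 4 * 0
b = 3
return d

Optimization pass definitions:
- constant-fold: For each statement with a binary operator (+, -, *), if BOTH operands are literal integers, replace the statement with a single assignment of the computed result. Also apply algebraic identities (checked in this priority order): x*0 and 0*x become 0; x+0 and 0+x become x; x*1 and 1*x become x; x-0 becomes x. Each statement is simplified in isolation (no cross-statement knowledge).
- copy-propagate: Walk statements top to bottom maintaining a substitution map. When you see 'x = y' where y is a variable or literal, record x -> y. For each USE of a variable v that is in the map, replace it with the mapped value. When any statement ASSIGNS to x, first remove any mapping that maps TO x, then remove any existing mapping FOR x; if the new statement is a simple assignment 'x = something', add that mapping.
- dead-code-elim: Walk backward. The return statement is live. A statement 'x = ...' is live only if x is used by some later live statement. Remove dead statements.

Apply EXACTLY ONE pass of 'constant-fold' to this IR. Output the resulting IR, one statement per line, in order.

Answer: u = 1
a = u
d = a - u
z = a
x = 0
b = 3
return d

Derivation:
Applying constant-fold statement-by-statement:
  [1] u = 1  (unchanged)
  [2] a = u - 0  -> a = u
  [3] d = a - u  (unchanged)
  [4] z = a  (unchanged)
  [5] x = 4 * 0  -> x = 0
  [6] b = 3  (unchanged)
  [7] return d  (unchanged)
Result (7 stmts):
  u = 1
  a = u
  d = a - u
  z = a
  x = 0
  b = 3
  return d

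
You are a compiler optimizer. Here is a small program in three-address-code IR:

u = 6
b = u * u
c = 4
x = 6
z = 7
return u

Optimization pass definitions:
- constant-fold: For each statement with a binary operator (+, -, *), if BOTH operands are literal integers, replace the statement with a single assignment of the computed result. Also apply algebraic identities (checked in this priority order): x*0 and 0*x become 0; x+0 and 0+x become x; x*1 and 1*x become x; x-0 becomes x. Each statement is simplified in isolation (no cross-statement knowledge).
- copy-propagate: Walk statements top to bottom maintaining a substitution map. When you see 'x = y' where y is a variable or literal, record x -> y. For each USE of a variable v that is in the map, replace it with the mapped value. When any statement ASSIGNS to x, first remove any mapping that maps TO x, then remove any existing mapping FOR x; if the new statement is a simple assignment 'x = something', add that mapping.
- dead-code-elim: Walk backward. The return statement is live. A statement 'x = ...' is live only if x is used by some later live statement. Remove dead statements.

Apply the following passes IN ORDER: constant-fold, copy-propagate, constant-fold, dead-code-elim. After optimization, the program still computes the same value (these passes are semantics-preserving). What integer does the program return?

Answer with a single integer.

Initial IR:
  u = 6
  b = u * u
  c = 4
  x = 6
  z = 7
  return u
After constant-fold (6 stmts):
  u = 6
  b = u * u
  c = 4
  x = 6
  z = 7
  return u
After copy-propagate (6 stmts):
  u = 6
  b = 6 * 6
  c = 4
  x = 6
  z = 7
  return 6
After constant-fold (6 stmts):
  u = 6
  b = 36
  c = 4
  x = 6
  z = 7
  return 6
After dead-code-elim (1 stmts):
  return 6
Evaluate:
  u = 6  =>  u = 6
  b = u * u  =>  b = 36
  c = 4  =>  c = 4
  x = 6  =>  x = 6
  z = 7  =>  z = 7
  return u = 6

Answer: 6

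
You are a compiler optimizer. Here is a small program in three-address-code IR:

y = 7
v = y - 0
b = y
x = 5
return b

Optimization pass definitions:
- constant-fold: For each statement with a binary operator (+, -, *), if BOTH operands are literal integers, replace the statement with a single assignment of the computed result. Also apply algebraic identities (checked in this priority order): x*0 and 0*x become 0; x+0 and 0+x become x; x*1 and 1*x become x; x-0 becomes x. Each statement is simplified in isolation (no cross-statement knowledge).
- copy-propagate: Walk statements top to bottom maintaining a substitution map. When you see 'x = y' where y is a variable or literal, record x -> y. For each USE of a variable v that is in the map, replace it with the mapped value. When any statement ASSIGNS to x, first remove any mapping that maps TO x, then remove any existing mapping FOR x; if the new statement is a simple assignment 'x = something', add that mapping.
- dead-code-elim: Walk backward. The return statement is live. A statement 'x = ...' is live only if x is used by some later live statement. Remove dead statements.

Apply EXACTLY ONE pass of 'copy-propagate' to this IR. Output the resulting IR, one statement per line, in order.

Answer: y = 7
v = 7 - 0
b = 7
x = 5
return 7

Derivation:
Applying copy-propagate statement-by-statement:
  [1] y = 7  (unchanged)
  [2] v = y - 0  -> v = 7 - 0
  [3] b = y  -> b = 7
  [4] x = 5  (unchanged)
  [5] return b  -> return 7
Result (5 stmts):
  y = 7
  v = 7 - 0
  b = 7
  x = 5
  return 7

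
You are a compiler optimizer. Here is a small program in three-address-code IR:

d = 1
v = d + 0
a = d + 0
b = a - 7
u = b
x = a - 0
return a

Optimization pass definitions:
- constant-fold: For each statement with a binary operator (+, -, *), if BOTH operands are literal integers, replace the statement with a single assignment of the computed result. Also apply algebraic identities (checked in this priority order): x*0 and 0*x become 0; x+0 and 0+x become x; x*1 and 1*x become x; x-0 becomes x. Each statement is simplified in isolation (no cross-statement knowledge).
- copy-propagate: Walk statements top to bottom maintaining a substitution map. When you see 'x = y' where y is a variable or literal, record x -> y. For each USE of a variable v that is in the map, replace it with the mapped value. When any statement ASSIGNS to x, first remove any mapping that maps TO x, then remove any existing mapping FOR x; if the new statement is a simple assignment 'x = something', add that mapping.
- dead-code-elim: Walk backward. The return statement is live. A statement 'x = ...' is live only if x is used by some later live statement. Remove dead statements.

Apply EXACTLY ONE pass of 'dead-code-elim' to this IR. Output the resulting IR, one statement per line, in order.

Answer: d = 1
a = d + 0
return a

Derivation:
Applying dead-code-elim statement-by-statement:
  [7] return a  -> KEEP (return); live=['a']
  [6] x = a - 0  -> DEAD (x not live)
  [5] u = b  -> DEAD (u not live)
  [4] b = a - 7  -> DEAD (b not live)
  [3] a = d + 0  -> KEEP; live=['d']
  [2] v = d + 0  -> DEAD (v not live)
  [1] d = 1  -> KEEP; live=[]
Result (3 stmts):
  d = 1
  a = d + 0
  return a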